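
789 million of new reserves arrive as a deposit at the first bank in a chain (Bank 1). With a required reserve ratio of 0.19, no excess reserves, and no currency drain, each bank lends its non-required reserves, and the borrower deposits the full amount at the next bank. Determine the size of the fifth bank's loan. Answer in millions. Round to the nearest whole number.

Each bank lends a fraction (1 − rr) = 0.8100 of the deposit it receives, so Bank 5 receives 789·0.8100^4 and lends 789·0.8100^5 ≈ 275.1073 million.

275 million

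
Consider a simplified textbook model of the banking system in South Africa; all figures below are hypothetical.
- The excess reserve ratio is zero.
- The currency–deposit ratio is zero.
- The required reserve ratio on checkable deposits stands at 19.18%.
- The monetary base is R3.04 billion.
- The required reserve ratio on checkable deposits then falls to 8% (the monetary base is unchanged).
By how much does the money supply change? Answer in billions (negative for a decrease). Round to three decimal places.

R22.150 billion

Initially m₁ = 1 / (0.1918) ≈ 5.21376, so M₁ = 5.21376 × 3.04 ≈ 15.8498 billion.
After the change m₂ = 1 / (0.08) = 12.5, so M₂ = 12.5 × 3.04 = 38 billion.
ΔM = M₂ − M₁ = 38 − 15.8498 = 22.1502 billion.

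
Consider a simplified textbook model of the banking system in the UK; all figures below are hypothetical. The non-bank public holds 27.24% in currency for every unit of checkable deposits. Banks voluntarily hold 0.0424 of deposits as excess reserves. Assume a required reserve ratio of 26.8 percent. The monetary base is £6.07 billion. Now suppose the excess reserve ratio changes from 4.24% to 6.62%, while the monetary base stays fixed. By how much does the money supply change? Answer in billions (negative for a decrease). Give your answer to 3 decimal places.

-0.520 billion

Initially m₁ = (1 + 0.2724) / (0.268 + 0.0424 + 0.2724) ≈ 2.18325, so M₁ = 2.18325 × 6.07 ≈ 13.2523 billion.
After the change m₂ = (1 + 0.2724) / (0.268 + 0.0662 + 0.2724) ≈ 2.09759, so M₂ = 2.09759 × 6.07 ≈ 12.7324 billion.
ΔM = M₂ − M₁ = 12.7324 − 13.2523 = -0.5199 billion.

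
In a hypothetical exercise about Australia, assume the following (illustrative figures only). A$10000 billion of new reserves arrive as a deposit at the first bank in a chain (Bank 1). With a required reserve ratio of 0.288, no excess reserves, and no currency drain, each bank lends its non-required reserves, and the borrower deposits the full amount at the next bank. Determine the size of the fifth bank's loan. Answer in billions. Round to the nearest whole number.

A$1830 billion

Each bank lends a fraction (1 − rr) = 0.7120 of the deposit it receives, so Bank 5 receives 10000·0.7120^4 and lends 10000·0.7120^5 ≈ 1829.7846 billion.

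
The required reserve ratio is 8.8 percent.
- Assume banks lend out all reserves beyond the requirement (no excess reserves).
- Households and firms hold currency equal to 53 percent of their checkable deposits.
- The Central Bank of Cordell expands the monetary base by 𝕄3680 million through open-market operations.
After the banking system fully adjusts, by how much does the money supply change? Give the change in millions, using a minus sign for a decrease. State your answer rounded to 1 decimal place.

The money multiplier is m = (1 + c) / (rr + c) = (1 + 0.53) / (0.088 + 0.53) ≈ 2.475728.
The purchase adds 3680 million of base, so ΔM = m × ΔMB = 2.475728 × (+3680) ≈ 9110.679 million.

𝕄9110.7 million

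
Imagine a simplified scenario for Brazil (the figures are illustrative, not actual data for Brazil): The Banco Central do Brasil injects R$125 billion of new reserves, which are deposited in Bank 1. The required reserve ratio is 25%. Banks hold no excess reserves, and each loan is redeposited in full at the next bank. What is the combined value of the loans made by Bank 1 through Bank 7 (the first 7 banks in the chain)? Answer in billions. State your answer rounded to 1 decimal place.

R$324.9 billion

Bank i lends (1 − rr)^i of the original deposit: Bank 1 lends 125·0.7500 = 93.7500, Bank 2 lends 125·0.7500² = 70.3125, and so on.
Summing a geometric series: total = 125·[0.7500·(1 − 0.7500^7) / (1 − 0.7500)] ≈ 324.9435 billion.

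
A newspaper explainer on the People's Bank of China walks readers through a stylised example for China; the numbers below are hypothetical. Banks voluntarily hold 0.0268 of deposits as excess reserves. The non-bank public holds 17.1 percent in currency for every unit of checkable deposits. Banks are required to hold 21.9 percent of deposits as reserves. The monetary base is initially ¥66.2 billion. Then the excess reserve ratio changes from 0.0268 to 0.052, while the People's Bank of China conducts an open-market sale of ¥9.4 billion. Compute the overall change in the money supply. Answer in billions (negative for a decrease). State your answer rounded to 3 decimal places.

-35.508 billion

Before: m₁ = (1 + 0.171) / (0.219 + 0.0268 + 0.171) ≈ 2.809501, MB₁ = 66.2, so M₁ = 2.809501 × 66.2 ≈ 185.989 billion.
After: m₂ = (1 + 0.171) / (0.219 + 0.052 + 0.171) ≈ 2.649321, MB₂ = 66.2 − 9.4 = 56.8, so M₂ = 2.649321 × 56.8 ≈ 150.4814 billion.
ΔM = M₂ − M₁ = 150.4814 − 185.989 = -35.5076 billion.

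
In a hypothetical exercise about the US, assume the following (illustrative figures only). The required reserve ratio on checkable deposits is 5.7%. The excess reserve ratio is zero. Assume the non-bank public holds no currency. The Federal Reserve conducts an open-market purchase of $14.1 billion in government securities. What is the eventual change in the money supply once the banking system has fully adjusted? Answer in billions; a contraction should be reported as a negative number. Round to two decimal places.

The simple money multiplier is m = 1/rr = 1/0.057 ≈ 17.54386.
An open-market purchase increases the monetary base by 14.1 billion, so ΔM = m × ΔMB = 17.54386 × 14.1 ≈ 247.3684 billion.

$247.37 billion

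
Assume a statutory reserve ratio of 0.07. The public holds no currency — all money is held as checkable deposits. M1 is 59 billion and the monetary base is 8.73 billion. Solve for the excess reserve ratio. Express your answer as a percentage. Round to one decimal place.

7.8%

Using m = M/MB = 59/8.73 ≈ 6.758305. Since m = (1 + c)/(c + rr + e), the denominator satisfies c + rr + e = (1 + c)/m = (1 + 0) / 6.758305 ≈ 0.147966.
With c = 0 and rr = 0.07, the excess reserve ratio is 0.147966 − 0 − 0.07 = 0.077966.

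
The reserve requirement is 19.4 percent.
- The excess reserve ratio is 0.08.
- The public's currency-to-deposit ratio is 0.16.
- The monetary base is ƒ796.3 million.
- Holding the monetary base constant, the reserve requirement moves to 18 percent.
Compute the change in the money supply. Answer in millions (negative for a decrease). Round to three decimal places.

ƒ70.945 million

Initially m₁ = (1 + 0.16) / (0.194 + 0.08 + 0.16) ≈ 2.6728111, so M₁ = 2.6728111 × 796.3 ≈ 2128.3595 million.
After the change m₂ = (1 + 0.16) / (0.18 + 0.08 + 0.16) ≈ 2.7619048, so M₂ = 2.7619048 × 796.3 ≈ 2199.3048 million.
ΔM = M₂ − M₁ = 2199.3048 − 2128.3595 = 70.9453 million.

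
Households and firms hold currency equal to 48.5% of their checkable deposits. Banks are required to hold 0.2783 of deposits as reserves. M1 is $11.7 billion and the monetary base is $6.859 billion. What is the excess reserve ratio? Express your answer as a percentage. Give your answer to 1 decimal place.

10.7%

Using m = M/MB = 11.7/6.859 ≈ 1.705788. Since m = (1 + c)/(c + rr + e), the denominator satisfies c + rr + e = (1 + c)/m = (1 + 0.485) / 1.705788 ≈ 0.870565.
With c = 0.485 and rr = 0.2783, the excess reserve ratio is 0.870565 − 0.485 − 0.2783 = 0.107265.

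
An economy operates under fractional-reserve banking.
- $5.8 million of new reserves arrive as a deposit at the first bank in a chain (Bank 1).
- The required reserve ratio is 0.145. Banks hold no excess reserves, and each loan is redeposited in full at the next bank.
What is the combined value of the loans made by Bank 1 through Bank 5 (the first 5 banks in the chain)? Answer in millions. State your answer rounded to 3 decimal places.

$18.574 million

Bank i lends (1 − rr)^i of the original deposit: Bank 1 lends 5.8·0.8550 = 4.9590, Bank 2 lends 5.8·0.8550² ≈ 4.2399, and so on.
Summing a geometric series: total = 5.8·[0.8550·(1 − 0.8550^5) / (1 − 0.8550)] ≈ 18.5737 million.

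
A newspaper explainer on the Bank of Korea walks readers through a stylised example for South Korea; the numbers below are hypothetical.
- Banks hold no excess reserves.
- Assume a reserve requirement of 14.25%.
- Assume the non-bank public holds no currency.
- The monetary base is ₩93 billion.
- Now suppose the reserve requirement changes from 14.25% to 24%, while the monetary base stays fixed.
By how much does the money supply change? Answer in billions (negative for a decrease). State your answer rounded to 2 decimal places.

Initially m₁ = 1 / (0.1425) ≈ 7.01754, so M₁ = 7.01754 × 93 ≈ 652.6312 billion.
After the change m₂ = 1 / (0.24) ≈ 4.16667, so M₂ = 4.16667 × 93 ≈ 387.5003 billion.
ΔM = M₂ − M₁ = 387.5003 − 652.6312 = -265.1309 billion.

-265.13 billion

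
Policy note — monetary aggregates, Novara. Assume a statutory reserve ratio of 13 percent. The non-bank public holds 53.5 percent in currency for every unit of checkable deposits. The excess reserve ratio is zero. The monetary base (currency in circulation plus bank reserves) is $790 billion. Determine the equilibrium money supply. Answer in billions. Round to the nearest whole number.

The money multiplier is m = (1 + c) / (rr + c) = (1 + 0.535) / (0.13 + 0.535) ≈ 2.3083.
So M = m × MB = 2.3083 × 790 = 1823.557 billion.

$1824 billion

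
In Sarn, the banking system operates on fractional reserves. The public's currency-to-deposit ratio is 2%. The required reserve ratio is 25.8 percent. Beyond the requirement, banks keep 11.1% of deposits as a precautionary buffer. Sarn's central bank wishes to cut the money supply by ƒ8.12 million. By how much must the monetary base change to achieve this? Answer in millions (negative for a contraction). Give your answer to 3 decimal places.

The money multiplier is m = (1 + c) / (rr + e + c) = (1 + 0.02) / (0.258 + 0.111 + 0.02) ≈ 2.62211.
ΔMB = ΔM / m = (−8.12) / 2.62211 ≈ -3.0967 million.

-3.097 million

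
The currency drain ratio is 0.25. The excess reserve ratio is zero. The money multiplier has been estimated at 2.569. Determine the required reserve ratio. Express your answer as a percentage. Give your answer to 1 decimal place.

23.7%

Using m = 2.569. Since m = (1 + c)/(c + rr + e), the denominator satisfies c + rr + e = (1 + c)/m = (1 + 0.25) / 2.569 ≈ 0.486571.
With c = 0.25 and e = 0, the required reserve ratio is 0.486571 − 0.25 − 0 = 0.236571.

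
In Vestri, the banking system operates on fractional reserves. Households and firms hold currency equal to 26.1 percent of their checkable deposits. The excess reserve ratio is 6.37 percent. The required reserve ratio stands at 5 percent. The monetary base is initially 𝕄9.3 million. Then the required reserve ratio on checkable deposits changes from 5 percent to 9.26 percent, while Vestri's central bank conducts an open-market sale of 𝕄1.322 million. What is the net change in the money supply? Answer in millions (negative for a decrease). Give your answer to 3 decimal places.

Before: m₁ = (1 + 0.261) / (0.05 + 0.0637 + 0.261) ≈ 3.36536, MB₁ = 9.3, so M₁ = 3.36536 × 9.3 ≈ 31.2978 million.
After: m₂ = (1 + 0.261) / (0.0926 + 0.0637 + 0.261) ≈ 3.02181, MB₂ = 9.3 − 1.322 = 7.978, so M₂ = 3.02181 × 7.978 ≈ 24.108 million.
ΔM = M₂ − M₁ = 24.108 − 31.2978 = -7.1898 million.

-7.190 million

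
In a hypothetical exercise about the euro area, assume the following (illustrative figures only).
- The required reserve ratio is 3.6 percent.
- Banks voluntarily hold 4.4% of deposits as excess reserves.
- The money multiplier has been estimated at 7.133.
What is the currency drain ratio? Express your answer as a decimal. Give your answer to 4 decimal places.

Using m = 7.133. From m = (1 + c)/(c + rr + e), rearranging gives 1 + c = m·(c + rr + e), so c·(1 − m) = m·(rr + e) − 1.
Hence c = [m·(rr + e) − 1]/(1 − m) = [7.133 × (0.036 + 0.044) − 1] / (1 − 7.133) ≈ 0.070008.

0.0700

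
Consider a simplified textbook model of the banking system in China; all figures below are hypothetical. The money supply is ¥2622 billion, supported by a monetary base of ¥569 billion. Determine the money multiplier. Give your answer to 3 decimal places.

4.608

The money multiplier is m = M / MB = 2622 / 569 ≈ 4.60808.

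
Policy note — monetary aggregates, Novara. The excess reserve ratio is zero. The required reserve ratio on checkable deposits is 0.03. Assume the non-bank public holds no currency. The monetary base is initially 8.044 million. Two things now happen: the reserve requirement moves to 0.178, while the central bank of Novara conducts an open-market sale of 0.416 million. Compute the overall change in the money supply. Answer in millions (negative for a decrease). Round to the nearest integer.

-225 million

Before: m₁ = 1 / (0.03) ≈ 33.3333, MB₁ = 8.044, so M₁ = 33.3333 × 8.044 ≈ 268.1331 million.
After: m₂ = 1 / (0.178) ≈ 5.6180, MB₂ = 8.044 − 0.416 = 7.628, so M₂ = 5.6180 × 7.628 ≈ 42.8541 million.
ΔM = M₂ − M₁ = 42.8541 − 268.1331 = -225.279 million.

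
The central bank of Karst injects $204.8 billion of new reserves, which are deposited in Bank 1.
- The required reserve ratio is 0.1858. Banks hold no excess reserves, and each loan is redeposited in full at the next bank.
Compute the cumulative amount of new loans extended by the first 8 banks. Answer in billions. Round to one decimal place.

Bank i lends (1 − rr)^i of the original deposit: Bank 1 lends 204.8·0.8142 ≈ 166.7482, Bank 2 lends 204.8·0.8142² ≈ 135.7664, and so on.
Summing a geometric series: total = 204.8·[0.8142·(1 − 0.8142^8) / (1 − 0.8142)] ≈ 724.1343 billion.

$724.1 billion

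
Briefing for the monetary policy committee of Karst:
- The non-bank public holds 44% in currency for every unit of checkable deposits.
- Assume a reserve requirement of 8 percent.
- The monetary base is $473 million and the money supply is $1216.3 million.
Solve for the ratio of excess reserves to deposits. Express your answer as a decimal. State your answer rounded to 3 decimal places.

0.040

Using m = M/MB = 1216.3/473 ≈ 2.571459. Since m = (1 + c)/(c + rr + e), the denominator satisfies c + rr + e = (1 + c)/m = (1 + 0.44) / 2.571459 ≈ 0.559993.
With c = 0.44 and rr = 0.08, the ratio of excess reserves to deposits is 0.559993 − 0.44 − 0.08 = 0.039993.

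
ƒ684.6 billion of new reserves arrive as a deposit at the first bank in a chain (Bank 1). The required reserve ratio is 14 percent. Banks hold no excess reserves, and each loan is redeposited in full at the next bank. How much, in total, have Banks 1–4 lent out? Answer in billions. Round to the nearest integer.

Bank i lends (1 − rr)^i of the original deposit: Bank 1 lends 684.6·0.8600 = 588.7560, Bank 2 lends 684.6·0.8600² ≈ 506.3302, and so on.
Summing a geometric series: total = 684.6·[0.8600·(1 − 0.8600^4) / (1 − 0.8600)] ≈ 1905.0119 billion.

ƒ1905 billion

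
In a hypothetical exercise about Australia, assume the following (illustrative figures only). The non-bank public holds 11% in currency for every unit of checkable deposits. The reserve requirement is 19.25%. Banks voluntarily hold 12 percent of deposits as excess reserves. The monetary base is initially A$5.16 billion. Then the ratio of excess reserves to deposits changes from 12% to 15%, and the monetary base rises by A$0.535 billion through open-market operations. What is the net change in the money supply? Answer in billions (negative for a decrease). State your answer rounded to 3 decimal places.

Before: m₁ = (1 + 0.11) / (0.1925 + 0.12 + 0.11) ≈ 2.62722, MB₁ = 5.16, so M₁ = 2.62722 × 5.16 ≈ 13.5565 billion.
After: m₂ = (1 + 0.11) / (0.1925 + 0.15 + 0.11) ≈ 2.45304, MB₂ = 5.16 + 0.535 = 5.695, so M₂ = 2.45304 × 5.695 ≈ 13.9701 billion.
ΔM = M₂ − M₁ = 13.9701 − 13.5565 = 0.4136 billion.

A$0.414 billion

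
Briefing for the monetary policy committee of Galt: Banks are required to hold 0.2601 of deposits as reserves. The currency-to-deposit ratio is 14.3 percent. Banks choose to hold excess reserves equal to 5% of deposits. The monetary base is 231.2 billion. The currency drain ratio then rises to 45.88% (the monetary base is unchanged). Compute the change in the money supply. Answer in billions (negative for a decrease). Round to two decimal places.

-144.58 billion

Initially m₁ = (1 + 0.143) / (0.2601 + 0.05 + 0.143) ≈ 2.522622, so M₁ = 2.522622 × 231.2 ≈ 583.2302 billion.
After the change m₂ = (1 + 0.4588) / (0.2601 + 0.05 + 0.4588) ≈ 1.897256, so M₂ = 1.897256 × 231.2 ≈ 438.6456 billion.
ΔM = M₂ − M₁ = 438.6456 − 583.2302 = -144.5846 billion.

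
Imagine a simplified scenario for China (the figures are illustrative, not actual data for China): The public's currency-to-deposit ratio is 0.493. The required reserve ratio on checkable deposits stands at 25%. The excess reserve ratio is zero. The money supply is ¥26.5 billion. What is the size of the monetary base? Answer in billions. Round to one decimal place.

The money multiplier is m = (1 + c) / (rr + c) = (1 + 0.493) / (0.25 + 0.493) ≈ 2.0094.
MB = M / m = 26.5 / 2.0094 ≈ 13.188 billion.

¥13.2 billion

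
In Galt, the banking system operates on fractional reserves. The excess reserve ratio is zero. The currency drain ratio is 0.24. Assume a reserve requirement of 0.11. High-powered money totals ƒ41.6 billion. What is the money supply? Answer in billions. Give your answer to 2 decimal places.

ƒ147.38 billion

The money multiplier is m = (1 + c) / (rr + c) = (1 + 0.24) / (0.11 + 0.24) ≈ 3.54286.
So M = m × MB = 3.54286 × 41.6 ≈ 147.383 billion.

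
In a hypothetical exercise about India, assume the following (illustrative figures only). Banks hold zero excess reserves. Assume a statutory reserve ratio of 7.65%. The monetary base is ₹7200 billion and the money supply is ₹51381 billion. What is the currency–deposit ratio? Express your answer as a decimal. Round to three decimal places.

Using m = M/MB = 51381/7200 = 7.136250. From m = (1 + c)/(c + rr + e), rearranging gives 1 + c = m·(c + rr + e), so c·(1 − m) = m·(rr + e) − 1.
Hence c = [m·(rr + e) − 1]/(1 − m) = [7.136250 × (0.0765 + 0) − 1] / (1 − 7.136250) ≈ 0.073999.

0.074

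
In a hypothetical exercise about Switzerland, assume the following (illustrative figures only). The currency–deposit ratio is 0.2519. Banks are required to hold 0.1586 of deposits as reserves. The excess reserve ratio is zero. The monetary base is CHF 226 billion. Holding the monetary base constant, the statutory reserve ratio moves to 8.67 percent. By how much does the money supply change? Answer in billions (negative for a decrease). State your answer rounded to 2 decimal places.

CHF 146.35 billion

Initially m₁ = (1 + 0.2519) / (0.1586 + 0.2519) ≈ 3.049695, so M₁ = 3.049695 × 226 ≈ 689.2311 billion.
After the change m₂ = (1 + 0.2519) / (0.0867 + 0.2519) ≈ 3.697283, so M₂ = 3.697283 × 226 ≈ 835.586 billion.
ΔM = M₂ − M₁ = 835.586 − 689.2311 = 146.3549 billion.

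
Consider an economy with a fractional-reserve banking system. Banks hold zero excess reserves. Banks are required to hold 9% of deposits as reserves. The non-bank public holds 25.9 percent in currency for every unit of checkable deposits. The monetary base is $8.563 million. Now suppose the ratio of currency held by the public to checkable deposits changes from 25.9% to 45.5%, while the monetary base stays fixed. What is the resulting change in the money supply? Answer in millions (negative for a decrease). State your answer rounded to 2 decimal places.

Initially m₁ = (1 + 0.259) / (0.09 + 0.259) ≈ 3.6074, so M₁ = 3.6074 × 8.563 ≈ 30.8902 million.
After the change m₂ = (1 + 0.455) / (0.09 + 0.455) ≈ 2.6697, so M₂ = 2.6697 × 8.563 ≈ 22.8606 million.
ΔM = M₂ − M₁ = 22.8606 − 30.8902 = -8.0296 million.

-8.03 million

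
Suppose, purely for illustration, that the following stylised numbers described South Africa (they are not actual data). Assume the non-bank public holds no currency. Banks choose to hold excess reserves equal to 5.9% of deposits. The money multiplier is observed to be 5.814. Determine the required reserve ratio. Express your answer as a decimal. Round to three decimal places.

0.113

Using m = 5.814. Since m = (1 + c)/(c + rr + e), the denominator satisfies c + rr + e = (1 + c)/m = (1 + 0) / 5.814 ≈ 0.171999.
With c = 0 and e = 0.059, the required reserve ratio is 0.171999 − 0 − 0.059 = 0.112999.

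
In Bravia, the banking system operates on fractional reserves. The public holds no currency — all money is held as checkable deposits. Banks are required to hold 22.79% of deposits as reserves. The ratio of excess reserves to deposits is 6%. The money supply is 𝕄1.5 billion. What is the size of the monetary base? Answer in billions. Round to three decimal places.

The money multiplier is m = 1 / (rr + e) = 1 / (0.2279 + 0.06) ≈ 3.47343.
MB = M / m = 1.5 / 3.47343 ≈ 0.4318 billion.

𝕄0.432 billion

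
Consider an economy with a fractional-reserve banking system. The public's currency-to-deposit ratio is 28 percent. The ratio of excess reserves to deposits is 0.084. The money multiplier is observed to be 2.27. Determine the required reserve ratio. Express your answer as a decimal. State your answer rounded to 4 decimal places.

0.1999

Using m = 2.27. Since m = (1 + c)/(c + rr + e), the denominator satisfies c + rr + e = (1 + c)/m = (1 + 0.28) / 2.27 ≈ 0.563877.
With c = 0.28 and e = 0.084, the required reserve ratio is 0.563877 − 0.28 − 0.084 = 0.199877.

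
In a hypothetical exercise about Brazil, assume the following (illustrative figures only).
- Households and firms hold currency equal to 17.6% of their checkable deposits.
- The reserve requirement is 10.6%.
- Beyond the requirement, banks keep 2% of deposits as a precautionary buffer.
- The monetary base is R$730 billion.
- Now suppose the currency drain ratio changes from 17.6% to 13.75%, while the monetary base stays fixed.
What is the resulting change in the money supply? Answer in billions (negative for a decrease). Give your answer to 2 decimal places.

Initially m₁ = (1 + 0.176) / (0.106 + 0.02 + 0.176) ≈ 3.894040, so M₁ = 3.894040 × 730 = 2842.6492 billion.
After the change m₂ = (1 + 0.1375) / (0.106 + 0.02 + 0.1375) ≈ 4.316888, so M₂ = 4.316888 × 730 ≈ 3151.3282 billion.
ΔM = M₂ − M₁ = 3151.3282 − 2842.6492 = 308.679 billion.

R$308.68 billion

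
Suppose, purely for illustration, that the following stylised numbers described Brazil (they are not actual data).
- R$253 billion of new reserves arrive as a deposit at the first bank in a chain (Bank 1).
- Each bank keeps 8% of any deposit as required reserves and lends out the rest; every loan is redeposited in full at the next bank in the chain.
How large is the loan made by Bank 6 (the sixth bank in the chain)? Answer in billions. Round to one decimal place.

Each bank lends a fraction (1 − rr) = 0.9200 of the deposit it receives, so Bank 6 receives 253·0.9200^5 and lends 253·0.9200^6 ≈ 153.4078 billion.

R$153.4 billion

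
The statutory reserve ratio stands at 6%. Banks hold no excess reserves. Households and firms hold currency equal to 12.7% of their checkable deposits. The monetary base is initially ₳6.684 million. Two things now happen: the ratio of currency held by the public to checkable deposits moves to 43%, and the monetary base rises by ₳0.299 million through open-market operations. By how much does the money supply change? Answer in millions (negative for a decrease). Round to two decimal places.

Before: m₁ = (1 + 0.127) / (0.06 + 0.127) ≈ 6.0267, MB₁ = 6.684, so M₁ = 6.0267 × 6.684 ≈ 40.2825 million.
After: m₂ = (1 + 0.43) / (0.06 + 0.43) ≈ 2.9184, MB₂ = 6.684 + 0.299 = 6.983, so M₂ = 2.9184 × 6.983 ≈ 20.3792 million.
ΔM = M₂ − M₁ = 20.3792 − 40.2825 = -19.9033 million.

-19.90 million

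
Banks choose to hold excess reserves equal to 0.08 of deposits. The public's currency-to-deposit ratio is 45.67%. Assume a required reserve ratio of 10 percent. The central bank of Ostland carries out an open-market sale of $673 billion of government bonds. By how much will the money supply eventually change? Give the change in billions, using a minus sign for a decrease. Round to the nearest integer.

The money multiplier is m = (1 + c) / (rr + e + c) = (1 + 0.4567) / (0.1 + 0.08 + 0.4567) ≈ 2.2879.
The sale removes 673 billion of base, so ΔM = m × ΔMB = 2.2879 × (−673) = -1539.7567 billion.

-1540 billion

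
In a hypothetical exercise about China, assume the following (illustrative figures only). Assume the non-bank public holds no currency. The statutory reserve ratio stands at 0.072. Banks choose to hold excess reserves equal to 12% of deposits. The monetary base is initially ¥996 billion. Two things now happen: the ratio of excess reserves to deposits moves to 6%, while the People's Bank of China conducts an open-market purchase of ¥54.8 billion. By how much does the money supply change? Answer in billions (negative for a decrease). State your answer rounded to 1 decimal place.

Before: m₁ = 1 / (0.072 + 0.12) ≈ 5.208333, MB₁ = 996, so M₁ = 5.208333 × 996 ≈ 5187.4997 billion.
After: m₂ = 1 / (0.072 + 0.06) ≈ 7.575758, MB₂ = 996 + 54.8 = 1050.8, so M₂ = 7.575758 × 1050.8 ≈ 7960.6065 billion.
ΔM = M₂ − M₁ = 7960.6065 − 5187.4997 = 2773.1068 billion.

¥2773.1 billion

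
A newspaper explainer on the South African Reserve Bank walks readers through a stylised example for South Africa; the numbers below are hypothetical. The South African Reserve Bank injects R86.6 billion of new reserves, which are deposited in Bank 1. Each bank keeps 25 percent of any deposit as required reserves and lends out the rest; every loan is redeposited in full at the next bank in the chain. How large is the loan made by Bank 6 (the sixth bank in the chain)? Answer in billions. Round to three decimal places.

R15.413 billion

Each bank lends a fraction (1 − rr) = 0.7500 of the deposit it receives, so Bank 6 receives 86.6·0.7500^5 and lends 86.6·0.7500^6 ≈ 15.4129 billion.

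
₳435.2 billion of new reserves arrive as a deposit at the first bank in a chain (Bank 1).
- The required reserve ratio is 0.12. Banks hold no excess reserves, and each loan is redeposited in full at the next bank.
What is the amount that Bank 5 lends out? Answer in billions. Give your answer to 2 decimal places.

₳229.67 billion

Each bank lends a fraction (1 − rr) = 0.8800 of the deposit it receives, so Bank 5 receives 435.2·0.8800^4 and lends 435.2·0.8800^5 ≈ 229.6689 billion.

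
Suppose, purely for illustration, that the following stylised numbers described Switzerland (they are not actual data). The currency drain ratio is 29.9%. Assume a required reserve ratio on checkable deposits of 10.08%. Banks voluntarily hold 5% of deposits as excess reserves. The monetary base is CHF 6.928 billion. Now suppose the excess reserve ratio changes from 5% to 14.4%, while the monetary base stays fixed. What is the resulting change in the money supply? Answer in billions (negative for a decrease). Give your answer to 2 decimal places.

-3.46 billion

Initially m₁ = (1 + 0.299) / (0.1008 + 0.05 + 0.299) ≈ 2.8880, so M₁ = 2.8880 × 6.928 ≈ 20.0081 billion.
After the change m₂ = (1 + 0.299) / (0.1008 + 0.144 + 0.299) ≈ 2.3887, so M₂ = 2.3887 × 6.928 ≈ 16.5489 billion.
ΔM = M₂ − M₁ = 16.5489 − 20.0081 = -3.4592 billion.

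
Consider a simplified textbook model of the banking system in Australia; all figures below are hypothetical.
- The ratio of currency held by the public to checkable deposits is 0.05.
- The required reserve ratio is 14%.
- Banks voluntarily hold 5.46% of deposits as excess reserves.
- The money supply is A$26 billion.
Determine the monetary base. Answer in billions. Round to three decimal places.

A$6.057 billion

The money multiplier is m = (1 + c) / (rr + e + c) = (1 + 0.05) / (0.14 + 0.0546 + 0.05) ≈ 4.292723.
MB = M / m = 26 / 4.292723 ≈ 6.0568 billion.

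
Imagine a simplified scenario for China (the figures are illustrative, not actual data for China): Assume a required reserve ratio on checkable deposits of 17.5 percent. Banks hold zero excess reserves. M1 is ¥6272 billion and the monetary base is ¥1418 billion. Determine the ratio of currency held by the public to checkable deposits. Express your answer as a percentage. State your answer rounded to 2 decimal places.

6.60%

Using m = M/MB = 6272/1418 ≈ 4.423131. From m = (1 + c)/(c + rr + e), rearranging gives 1 + c = m·(c + rr + e), so c·(1 − m) = m·(rr + e) − 1.
Hence c = [m·(rr + e) − 1]/(1 − m) = [4.423131 × (0.175 + 0) − 1] / (1 − 4.423131) ≈ 0.066007.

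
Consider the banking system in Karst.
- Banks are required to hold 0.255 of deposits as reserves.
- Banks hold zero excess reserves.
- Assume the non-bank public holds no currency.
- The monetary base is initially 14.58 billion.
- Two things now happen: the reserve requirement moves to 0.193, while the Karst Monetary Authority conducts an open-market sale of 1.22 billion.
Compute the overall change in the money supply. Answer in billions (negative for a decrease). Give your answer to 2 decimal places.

12.05 billion

Before: m₁ = 1 / (0.255) ≈ 3.92157, MB₁ = 14.58, so M₁ = 3.92157 × 14.58 ≈ 57.1765 billion.
After: m₂ = 1 / (0.193) ≈ 5.18135, MB₂ = 14.58 − 1.22 = 13.36, so M₂ = 5.18135 × 13.36 ≈ 69.2228 billion.
ΔM = M₂ − M₁ = 69.2228 − 57.1765 = 12.0463 billion.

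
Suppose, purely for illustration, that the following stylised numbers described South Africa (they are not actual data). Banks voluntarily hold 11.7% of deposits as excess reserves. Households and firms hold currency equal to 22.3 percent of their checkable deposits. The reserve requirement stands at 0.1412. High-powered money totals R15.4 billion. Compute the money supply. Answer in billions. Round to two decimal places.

The money multiplier is m = (1 + c) / (rr + e + c) = (1 + 0.223) / (0.1412 + 0.117 + 0.223) ≈ 2.54156.
So M = m × MB = 2.54156 × 15.4 ≈ 39.14 billion.

R39.14 billion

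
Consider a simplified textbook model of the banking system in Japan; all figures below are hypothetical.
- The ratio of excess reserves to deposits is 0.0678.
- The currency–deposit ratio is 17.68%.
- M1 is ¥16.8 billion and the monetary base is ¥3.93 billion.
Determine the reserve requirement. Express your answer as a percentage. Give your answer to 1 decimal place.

Using m = M/MB = 16.8/3.93 ≈ 4.274809. Since m = (1 + c)/(c + rr + e), the denominator satisfies c + rr + e = (1 + c)/m = (1 + 0.1768) / 4.274809 ≈ 0.275287.
With c = 0.1768 and e = 0.0678, the reserve requirement is 0.275287 − 0.1768 − 0.0678 = 0.030687.

3.1%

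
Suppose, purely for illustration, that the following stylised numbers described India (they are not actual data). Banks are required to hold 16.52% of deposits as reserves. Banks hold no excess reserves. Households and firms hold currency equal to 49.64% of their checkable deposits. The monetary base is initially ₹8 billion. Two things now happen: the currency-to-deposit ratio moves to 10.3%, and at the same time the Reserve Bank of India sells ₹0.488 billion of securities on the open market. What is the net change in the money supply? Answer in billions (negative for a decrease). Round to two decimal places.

Before: m₁ = (1 + 0.4964) / (0.1652 + 0.4964) ≈ 2.2618, MB₁ = 8, so M₁ = 2.2618 × 8 = 18.0944 billion.
After: m₂ = (1 + 0.103) / (0.1652 + 0.103) ≈ 4.1126, MB₂ = 8 − 0.488 = 7.512, so M₂ = 4.1126 × 7.512 ≈ 30.8939 billion.
ΔM = M₂ − M₁ = 30.8939 − 18.0944 = 12.7995 billion.

₹12.80 billion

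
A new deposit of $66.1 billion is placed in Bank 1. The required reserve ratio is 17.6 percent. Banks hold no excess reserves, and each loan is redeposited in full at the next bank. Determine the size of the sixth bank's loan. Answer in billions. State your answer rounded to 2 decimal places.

Each bank lends a fraction (1 − rr) = 0.8240 of the deposit it receives, so Bank 6 receives 66.1·0.8240^5 and lends 66.1·0.8240^6 ≈ 20.6902 billion.

$20.69 billion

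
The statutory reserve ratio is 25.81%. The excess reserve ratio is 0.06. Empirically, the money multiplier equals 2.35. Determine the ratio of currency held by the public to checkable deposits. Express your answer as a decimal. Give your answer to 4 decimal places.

0.1870

Using m = 2.35. From m = (1 + c)/(c + rr + e), rearranging gives 1 + c = m·(c + rr + e), so c·(1 − m) = m·(rr + e) − 1.
Hence c = [m·(rr + e) − 1]/(1 − m) = [2.35 × (0.2581 + 0.06) − 1] / (1 − 2.35) ≈ 0.187011.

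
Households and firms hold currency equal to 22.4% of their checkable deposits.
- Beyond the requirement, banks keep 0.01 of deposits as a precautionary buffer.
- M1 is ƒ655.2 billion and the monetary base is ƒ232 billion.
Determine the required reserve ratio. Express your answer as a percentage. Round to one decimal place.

19.9%

Using m = M/MB = 655.2/232 ≈ 2.824138. Since m = (1 + c)/(c + rr + e), the denominator satisfies c + rr + e = (1 + c)/m = (1 + 0.224) / 2.824138 ≈ 0.433407.
With c = 0.224 and e = 0.01, the required reserve ratio is 0.433407 − 0.224 − 0.01 = 0.199407.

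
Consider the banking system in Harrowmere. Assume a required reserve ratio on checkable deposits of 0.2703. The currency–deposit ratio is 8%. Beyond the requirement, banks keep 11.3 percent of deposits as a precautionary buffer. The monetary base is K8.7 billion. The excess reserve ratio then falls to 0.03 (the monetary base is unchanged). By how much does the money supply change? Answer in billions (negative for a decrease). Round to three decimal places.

Initially m₁ = (1 + 0.08) / (0.2703 + 0.113 + 0.08) ≈ 2.33110, so M₁ = 2.33110 × 8.7 ≈ 20.2806 billion.
After the change m₂ = (1 + 0.08) / (0.2703 + 0.03 + 0.08) ≈ 2.83986, so M₂ = 2.83986 × 8.7 ≈ 24.7068 billion.
ΔM = M₂ − M₁ = 24.7068 − 20.2806 = 4.4262 billion.

K4.426 billion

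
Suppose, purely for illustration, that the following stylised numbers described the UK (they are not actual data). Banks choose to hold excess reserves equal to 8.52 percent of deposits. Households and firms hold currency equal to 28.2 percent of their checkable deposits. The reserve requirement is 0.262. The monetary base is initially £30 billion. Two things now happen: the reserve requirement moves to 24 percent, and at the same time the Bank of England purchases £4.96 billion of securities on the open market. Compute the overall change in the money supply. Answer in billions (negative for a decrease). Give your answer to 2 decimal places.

£12.69 billion

Before: m₁ = (1 + 0.282) / (0.262 + 0.0852 + 0.282) ≈ 2.03751, MB₁ = 30, so M₁ = 2.03751 × 30 = 61.1253 billion.
After: m₂ = (1 + 0.282) / (0.24 + 0.0852 + 0.282) ≈ 2.11133, MB₂ = 30 + 4.96 = 34.96, so M₂ = 2.11133 × 34.96 ≈ 73.8121 billion.
ΔM = M₂ − M₁ = 73.8121 − 61.1253 = 12.6868 billion.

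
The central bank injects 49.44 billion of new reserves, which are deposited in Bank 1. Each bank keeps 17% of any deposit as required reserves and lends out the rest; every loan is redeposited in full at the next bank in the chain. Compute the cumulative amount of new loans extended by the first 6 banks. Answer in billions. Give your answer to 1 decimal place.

162.5 billion

Bank i lends (1 − rr)^i of the original deposit: Bank 1 lends 49.44·0.8300 = 41.0352, Bank 2 lends 49.44·0.8300² ≈ 34.0592, and so on.
Summing a geometric series: total = 49.44·[0.8300·(1 − 0.8300^6) / (1 − 0.8300)] ≈ 162.4655 billion.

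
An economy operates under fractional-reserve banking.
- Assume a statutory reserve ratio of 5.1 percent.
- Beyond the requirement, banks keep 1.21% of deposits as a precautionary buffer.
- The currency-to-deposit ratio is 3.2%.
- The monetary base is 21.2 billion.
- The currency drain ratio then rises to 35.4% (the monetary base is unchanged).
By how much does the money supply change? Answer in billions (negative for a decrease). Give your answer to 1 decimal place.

Initially m₁ = (1 + 0.032) / (0.051 + 0.0121 + 0.032) ≈ 10.8517, so M₁ = 10.8517 × 21.2 ≈ 230.056 billion.
After the change m₂ = (1 + 0.354) / (0.051 + 0.0121 + 0.354) ≈ 3.2462, so M₂ = 3.2462 × 21.2 ≈ 68.8194 billion.
ΔM = M₂ − M₁ = 68.8194 − 230.056 = -161.2366 billion.

-161.2 billion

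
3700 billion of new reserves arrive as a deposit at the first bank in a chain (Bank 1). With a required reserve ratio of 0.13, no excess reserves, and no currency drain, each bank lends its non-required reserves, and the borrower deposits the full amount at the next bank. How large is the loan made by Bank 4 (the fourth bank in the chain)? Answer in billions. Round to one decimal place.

Each bank lends a fraction (1 − rr) = 0.8700 of the deposit it receives, so Bank 4 receives 3700·0.8700^3 and lends 3700·0.8700^4 ≈ 2119.7212 billion.

2119.7 billion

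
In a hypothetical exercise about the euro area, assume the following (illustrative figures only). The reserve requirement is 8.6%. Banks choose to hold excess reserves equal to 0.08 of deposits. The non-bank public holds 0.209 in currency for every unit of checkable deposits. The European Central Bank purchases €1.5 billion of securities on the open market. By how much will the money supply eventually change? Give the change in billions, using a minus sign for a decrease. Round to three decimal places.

The money multiplier is m = (1 + c) / (rr + e + c) = (1 + 0.209) / (0.086 + 0.08 + 0.209) = 3.22400.
The purchase adds 1.5 billion of base, so ΔM = m × ΔMB = 3.22400 × (+1.5) = 4.836 billion.

€4.836 billion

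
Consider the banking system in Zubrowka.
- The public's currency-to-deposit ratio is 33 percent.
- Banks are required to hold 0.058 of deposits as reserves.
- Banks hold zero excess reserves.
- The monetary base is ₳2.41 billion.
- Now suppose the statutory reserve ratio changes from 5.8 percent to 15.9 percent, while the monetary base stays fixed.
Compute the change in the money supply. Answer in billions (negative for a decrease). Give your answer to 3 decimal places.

-1.706 billion

Initially m₁ = (1 + 0.33) / (0.058 + 0.33) ≈ 3.42784, so M₁ = 3.42784 × 2.41 ≈ 8.2611 billion.
After the change m₂ = (1 + 0.33) / (0.159 + 0.33) ≈ 2.71984, so M₂ = 2.71984 × 2.41 ≈ 6.5548 billion.
ΔM = M₂ − M₁ = 6.5548 − 8.2611 = -1.7063 billion.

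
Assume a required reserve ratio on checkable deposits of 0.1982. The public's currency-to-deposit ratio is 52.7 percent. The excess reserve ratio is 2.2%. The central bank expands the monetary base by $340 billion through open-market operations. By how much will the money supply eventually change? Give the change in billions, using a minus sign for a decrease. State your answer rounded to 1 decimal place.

$694.8 billion

The money multiplier is m = (1 + c) / (rr + e + c) = (1 + 0.527) / (0.1982 + 0.022 + 0.527) ≈ 2.04363.
The purchase adds 340 billion of base, so ΔM = m × ΔMB = 2.04363 × (+340) = 694.8342 billion.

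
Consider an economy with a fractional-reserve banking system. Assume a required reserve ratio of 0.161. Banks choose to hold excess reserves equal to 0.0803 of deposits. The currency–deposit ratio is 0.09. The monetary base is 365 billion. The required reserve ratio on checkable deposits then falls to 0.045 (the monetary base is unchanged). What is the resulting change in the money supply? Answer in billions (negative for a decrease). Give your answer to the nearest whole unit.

647 billion

Initially m₁ = (1 + 0.09) / (0.161 + 0.0803 + 0.09) ≈ 3.2901, so M₁ = 3.2901 × 365 = 1200.8865 billion.
After the change m₂ = (1 + 0.09) / (0.045 + 0.0803 + 0.09) ≈ 5.0627, so M₂ = 5.0627 × 365 = 1847.8855 billion.
ΔM = M₂ − M₁ = 1847.8855 − 1200.8865 = 646.999 billion.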